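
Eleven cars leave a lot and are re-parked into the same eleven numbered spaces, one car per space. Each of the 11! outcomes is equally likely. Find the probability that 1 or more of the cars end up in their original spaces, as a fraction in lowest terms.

Favorable outcomes: Σ_{i≥1} C(11,i)·!(11-i) = 11·1334961 + 55·133496 + 165·14833 + 330·1854 + 462·265 + 462·44 + 330·9 + 165·2 + 55·1 + 11·0 + 1·1 = 25232230.
Total outcomes: 11! = 39916800.
Probability = 25232230/39916800 = 2523223/3991680.

2523223/3991680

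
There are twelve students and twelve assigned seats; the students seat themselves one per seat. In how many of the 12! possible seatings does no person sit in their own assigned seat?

176214841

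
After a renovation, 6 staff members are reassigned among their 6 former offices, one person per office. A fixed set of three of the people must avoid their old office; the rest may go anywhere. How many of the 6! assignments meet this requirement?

426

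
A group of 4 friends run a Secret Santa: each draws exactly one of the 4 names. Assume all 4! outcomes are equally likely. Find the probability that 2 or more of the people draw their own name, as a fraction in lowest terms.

Favorable outcomes: Σ_{i≥2} C(4,i)·!(4-i) = 6·1 + 4·0 + 1·1 = 7.
Total outcomes: 4! = 24.
Probability = 7/24 = 7/24.

7/24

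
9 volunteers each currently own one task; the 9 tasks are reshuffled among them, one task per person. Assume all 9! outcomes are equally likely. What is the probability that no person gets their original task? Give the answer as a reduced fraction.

Favorable outcomes: !9 = 133496.
Total outcomes: 9! = 362880.
Probability = 133496/362880 = 16687/45360.

16687/45360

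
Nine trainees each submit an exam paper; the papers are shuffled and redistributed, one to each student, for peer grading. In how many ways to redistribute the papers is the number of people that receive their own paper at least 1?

229384

Sum C(9,i)·!(9-i) for i = 1..9:
  i=1: C(9,1)·!8 = 9·14833 = 133497
  i=2: C(9,2)·!7 = 36·1854 = 66744
  i=3: C(9,3)·!6 = 84·265 = 22260
  i=4: C(9,4)·!5 = 126·44 = 5544
  i=5: C(9,5)·!4 = 126·9 = 1134
  i=6: C(9,6)·!3 = 84·2 = 168
  i=7: C(9,7)·!2 = 36·1 = 36
  i=8: C(9,8)·!1 = 9·0 = 0
  i=9: C(9,9)·!0 = 1·1 = 1
Total = 229384.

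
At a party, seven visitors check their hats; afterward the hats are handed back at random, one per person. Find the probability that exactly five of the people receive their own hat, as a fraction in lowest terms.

Favorable outcomes: C(7,5)·!2 = 21·1 = 21.
Total outcomes: 7! = 5040.
Probability = 21/5040 = 1/240.

1/240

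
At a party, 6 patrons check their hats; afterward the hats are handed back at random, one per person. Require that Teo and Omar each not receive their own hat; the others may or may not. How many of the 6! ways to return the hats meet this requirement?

504

Let A_j be the event that the j-th constrained one is fixed. By inclusion-exclusion over the 2 events:
Σ_{j=0}^{2} (-1)^j C(2,j)(6-j)!
= C(2,0)·6! - C(2,1)·5! + C(2,2)·4!
= 720 - 240 + 24
= 504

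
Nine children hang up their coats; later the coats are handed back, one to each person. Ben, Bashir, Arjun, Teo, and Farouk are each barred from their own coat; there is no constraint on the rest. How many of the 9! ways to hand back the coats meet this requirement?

205056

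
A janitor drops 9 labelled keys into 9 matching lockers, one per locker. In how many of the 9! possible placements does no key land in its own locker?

!9 is the nearest integer to 9!/e.
9! = 362880, and 362880/e ≈ 133496.09, so !9 = 133496.

133496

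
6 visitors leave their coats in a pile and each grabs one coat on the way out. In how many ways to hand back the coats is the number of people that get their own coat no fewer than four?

16

# with exactly i fixed is C(6,i)·!(6-i); sum over i=4..6:
  i=4: C(6,4)·!2 = 15·1 = 15
  i=5: C(6,5)·!1 = 6·0 = 0
  i=6: C(6,6)·!0 = 1·1 = 1
Total = 16.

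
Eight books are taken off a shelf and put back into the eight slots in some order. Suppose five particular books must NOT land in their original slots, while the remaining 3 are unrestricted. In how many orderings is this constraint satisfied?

21234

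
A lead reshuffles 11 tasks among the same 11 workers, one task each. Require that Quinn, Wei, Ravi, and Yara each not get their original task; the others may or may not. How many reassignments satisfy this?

27422640

Inclusion-exclusion on the 4 forbidden self-matches:
Σ_{j=0}^{4} (-1)^j C(4,j)(11-j)!
= C(4,0)·11! - C(4,1)·10! + C(4,2)·9! - C(4,3)·8! + C(4,4)·7!
= 39916800 - 14515200 + 2177280 - 161280 + 5040
= 27422640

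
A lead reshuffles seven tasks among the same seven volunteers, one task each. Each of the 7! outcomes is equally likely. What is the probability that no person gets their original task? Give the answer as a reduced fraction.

Favorable outcomes: !7 = 1854.
Total outcomes: 7! = 5040.
Probability = 1854/5040 = 103/280.

103/280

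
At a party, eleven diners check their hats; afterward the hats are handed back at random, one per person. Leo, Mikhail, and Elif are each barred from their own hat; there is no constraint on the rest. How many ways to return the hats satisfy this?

Inclusion-exclusion on the 3 forbidden self-matches:
Σ_{j=0}^{3} (-1)^j C(3,j)(11-j)!
= C(3,0)·11! - C(3,1)·10! + C(3,2)·9! - C(3,3)·8!
= 39916800 - 10886400 + 1088640 - 40320
= 30078720

30078720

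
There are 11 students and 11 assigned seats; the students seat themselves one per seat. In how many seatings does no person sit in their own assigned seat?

14684570

The number of derangements of 11 is !11 = Σ_{k=0}^{11} (-1)^k·11!/k!
= 11! - 11!/1! + 11!/2! - 11!/3! + 11!/4! - 11!/5! + 11!/6! - 11!/7! + 11!/8! - 11!/9! + 11!/10! - 11!/11!
= 39916800 - 39916800 + 19958400 - 6652800 + 1663200 - 332640 + 55440 - 7920 + 990 - 110 + 11 - 1
= 14684570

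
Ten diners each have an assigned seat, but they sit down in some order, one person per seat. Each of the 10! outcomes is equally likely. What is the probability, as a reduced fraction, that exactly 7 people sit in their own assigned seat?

Favorable outcomes: C(10,7)·!3 = 120·2 = 240.
Total outcomes: 10! = 3628800.
Probability = 240/3628800 = 1/15120.

1/15120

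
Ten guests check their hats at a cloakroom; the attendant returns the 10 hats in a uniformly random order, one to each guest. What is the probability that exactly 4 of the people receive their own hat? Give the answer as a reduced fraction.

Favorable outcomes: C(10,4)·!6 = 210·265 = 55650.
Total outcomes: 10! = 3628800.
Probability = 55650/3628800 = 53/3456.

53/3456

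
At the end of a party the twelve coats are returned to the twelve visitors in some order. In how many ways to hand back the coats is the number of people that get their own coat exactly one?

176214840

Pick the single fixed position: C(12,1) = 12 ways.
The other 11 form a derangement: !11 = 14684570.
Total: 12 × 14684570 = 176214840.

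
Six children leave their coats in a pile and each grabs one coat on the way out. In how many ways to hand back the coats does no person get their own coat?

By inclusion-exclusion, !6 = Σ (-1)^k · 6!/k! for k=0..6
= 6! - 6!/1! + 6!/2! - 6!/3! + 6!/4! - 6!/5! + 6!/6!
= 720 - 720 + 360 - 120 + 30 - 6 + 1
= 265

265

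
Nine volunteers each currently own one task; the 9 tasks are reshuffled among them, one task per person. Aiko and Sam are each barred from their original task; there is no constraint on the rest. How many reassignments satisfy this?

287280

Inclusion-exclusion on the 2 forbidden self-matches:
Σ_{j=0}^{2} (-1)^j C(2,j)(9-j)!
= C(2,0)·9! - C(2,1)·8! + C(2,2)·7!
= 362880 - 80640 + 5040
= 287280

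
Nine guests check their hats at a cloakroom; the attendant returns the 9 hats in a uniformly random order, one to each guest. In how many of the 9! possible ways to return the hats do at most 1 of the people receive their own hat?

# with exactly i fixed is C(9,i)·!(9-i); sum over i=0..1:
  i=0: C(9,0)·!9 = 1·133496 = 133496
  i=1: C(9,1)·!8 = 9·14833 = 133497
Total = 266993.

266993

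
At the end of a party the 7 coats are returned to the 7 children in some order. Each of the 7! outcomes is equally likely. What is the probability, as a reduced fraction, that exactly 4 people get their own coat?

1/72

Favorable outcomes: C(7,4)·!3 = 35·2 = 70.
Total outcomes: 7! = 5040.
Probability = 70/5040 = 1/72.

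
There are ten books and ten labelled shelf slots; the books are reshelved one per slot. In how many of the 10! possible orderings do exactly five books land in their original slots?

11088

Pick the 5 fixed positions: C(10,5) = 252 ways.
The remaining 5 must be deranged: !5 = 44.
Total: 252 × 44 = 11088.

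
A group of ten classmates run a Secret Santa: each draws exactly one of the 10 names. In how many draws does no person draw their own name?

The subfactorial !10 = [10!/e] (nearest integer).
10! = 3628800, and 3628800/e ≈ 1334960.92, so !10 = 1334961.

1334961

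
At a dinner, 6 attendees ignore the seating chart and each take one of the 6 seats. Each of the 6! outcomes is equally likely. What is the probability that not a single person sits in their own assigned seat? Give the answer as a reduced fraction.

Favorable outcomes: !6 = 265.
Total outcomes: 6! = 720.
Probability = 265/720 = 53/144.

53/144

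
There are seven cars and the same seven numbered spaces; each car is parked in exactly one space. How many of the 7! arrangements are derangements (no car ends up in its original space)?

1854

By inclusion-exclusion, !7 = Σ (-1)^k · 7!/k! for k=0..7
= 7! - 7!/1! + 7!/2! - 7!/3! + 7!/4! - 7!/5! + 7!/6! - 7!/7!
= 5040 - 5040 + 2520 - 840 + 210 - 42 + 7 - 1
= 1854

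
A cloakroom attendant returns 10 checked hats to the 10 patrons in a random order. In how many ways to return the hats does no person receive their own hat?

1334961

Use !n = n·!(n-1) + (-1)^n.
!10 = 10·133496 + 1 = 1334961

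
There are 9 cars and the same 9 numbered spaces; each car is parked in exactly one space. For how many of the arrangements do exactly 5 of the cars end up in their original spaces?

1134

Choose which 5 of the 9 are fixed: C(9,5) = 126.
The other 4 form a derangement: !4 = 9.
Total: 126 × 9 = 1134.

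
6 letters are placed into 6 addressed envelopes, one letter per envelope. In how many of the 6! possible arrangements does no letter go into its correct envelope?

265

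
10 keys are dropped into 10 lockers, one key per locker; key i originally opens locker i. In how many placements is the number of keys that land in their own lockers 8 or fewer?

Sum C(10,i)·!(10-i) for i = 0..8:
  i=0: C(10,0)·!10 = 1·1334961 = 1334961
  i=1: C(10,1)·!9 = 10·133496 = 1334960
  i=2: C(10,2)·!8 = 45·14833 = 667485
  i=3: C(10,3)·!7 = 120·1854 = 222480
  i=4: C(10,4)·!6 = 210·265 = 55650
  i=5: C(10,5)·!5 = 252·44 = 11088
  i=6: C(10,6)·!4 = 210·9 = 1890
  i=7: C(10,7)·!3 = 120·2 = 240
  i=8: C(10,8)·!2 = 45·1 = 45
Total = 3628799.

3628799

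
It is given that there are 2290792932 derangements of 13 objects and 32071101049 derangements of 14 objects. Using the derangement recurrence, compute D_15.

481066515734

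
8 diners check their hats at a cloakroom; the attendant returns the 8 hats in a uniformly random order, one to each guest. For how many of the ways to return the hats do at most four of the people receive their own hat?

40179

# with exactly i fixed is C(8,i)·!(8-i); sum over i=0..4:
  i=0: C(8,0)·!8 = 1·14833 = 14833
  i=1: C(8,1)·!7 = 8·1854 = 14832
  i=2: C(8,2)·!6 = 28·265 = 7420
  i=3: C(8,3)·!5 = 56·44 = 2464
  i=4: C(8,4)·!4 = 70·9 = 630
Total = 40179.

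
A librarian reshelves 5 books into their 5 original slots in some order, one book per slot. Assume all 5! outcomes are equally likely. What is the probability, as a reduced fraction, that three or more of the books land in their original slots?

Favorable outcomes: Σ_{i≥3} C(5,i)·!(5-i) = 10·1 + 5·0 + 1·1 = 11.
Total outcomes: 5! = 120.
Probability = 11/120 = 11/120.

11/120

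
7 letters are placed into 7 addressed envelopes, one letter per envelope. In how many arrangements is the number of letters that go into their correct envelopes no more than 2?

# with exactly i fixed is C(7,i)·!(7-i); sum over i=0..2:
  i=0: C(7,0)·!7 = 1·1854 = 1854
  i=1: C(7,1)·!6 = 7·265 = 1855
  i=2: C(7,2)·!5 = 21·44 = 924
Total = 4633.

4633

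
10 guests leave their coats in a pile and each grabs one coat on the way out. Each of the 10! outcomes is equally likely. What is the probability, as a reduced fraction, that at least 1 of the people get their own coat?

28319/44800

Favorable outcomes: Σ_{i≥1} C(10,i)·!(10-i) = 10·133496 + 45·14833 + 120·1854 + 210·265 + 252·44 + 210·9 + 120·2 + 45·1 + 10·0 + 1·1 = 2293839.
Total outcomes: 10! = 3628800.
Probability = 2293839/3628800 = 28319/44800.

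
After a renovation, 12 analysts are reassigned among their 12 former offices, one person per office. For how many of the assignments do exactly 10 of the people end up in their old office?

Pick the 10 fixed positions: C(12,10) = 66 ways.
The other 2 form a derangement: !2 = 1.
Total: 66 × 1 = 66.

66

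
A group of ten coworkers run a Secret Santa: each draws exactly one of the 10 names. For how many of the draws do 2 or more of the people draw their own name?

Sum C(10,i)·!(10-i) for i = 2..10:
  i=2: C(10,2)·!8 = 45·14833 = 667485
  i=3: C(10,3)·!7 = 120·1854 = 222480
  i=4: C(10,4)·!6 = 210·265 = 55650
  i=5: C(10,5)·!5 = 252·44 = 11088
  i=6: C(10,6)·!4 = 210·9 = 1890
  i=7: C(10,7)·!3 = 120·2 = 240
  i=8: C(10,8)·!2 = 45·1 = 45
  i=9: C(10,9)·!1 = 10·0 = 0
  i=10: C(10,10)·!0 = 1·1 = 1
Total = 958879.

958879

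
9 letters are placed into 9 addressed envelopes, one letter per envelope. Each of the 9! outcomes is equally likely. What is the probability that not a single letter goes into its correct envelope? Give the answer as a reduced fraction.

Favorable outcomes: !9 = 133496.
Total outcomes: 9! = 362880.
Probability = 133496/362880 = 16687/45360.

16687/45360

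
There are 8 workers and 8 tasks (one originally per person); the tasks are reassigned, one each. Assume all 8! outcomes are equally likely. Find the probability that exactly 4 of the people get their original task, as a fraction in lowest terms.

1/64

Favorable outcomes: C(8,4)·!4 = 70·9 = 630.
Total outcomes: 8! = 40320.
Probability = 630/40320 = 1/64.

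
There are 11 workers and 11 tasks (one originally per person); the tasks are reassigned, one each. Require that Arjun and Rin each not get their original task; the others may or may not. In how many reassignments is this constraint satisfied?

33022080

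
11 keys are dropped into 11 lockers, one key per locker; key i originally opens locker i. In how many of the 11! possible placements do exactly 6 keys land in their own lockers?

Choose which 6 of the 11 are fixed: C(11,6) = 462.
The remaining 5 must be deranged: !5 = 44.
Total: 462 × 44 = 20328.

20328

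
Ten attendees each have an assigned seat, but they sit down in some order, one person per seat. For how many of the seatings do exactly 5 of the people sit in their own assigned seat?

11088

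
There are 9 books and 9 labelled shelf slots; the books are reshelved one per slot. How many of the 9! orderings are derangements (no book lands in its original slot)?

133496

The number of derangements of 9 is !9 = Σ_{k=0}^{9} (-1)^k·9!/k!
= 9! - 9!/1! + 9!/2! - 9!/3! + 9!/4! - 9!/5! + 9!/6! - 9!/7! + 9!/8! - 9!/9!
= 362880 - 362880 + 181440 - 60480 + 15120 - 3024 + 504 - 72 + 9 - 1
= 133496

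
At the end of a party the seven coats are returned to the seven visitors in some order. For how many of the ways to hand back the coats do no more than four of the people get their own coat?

5018

# with exactly i fixed is C(7,i)·!(7-i); sum over i=0..4:
  i=0: C(7,0)·!7 = 1·1854 = 1854
  i=1: C(7,1)·!6 = 7·265 = 1855
  i=2: C(7,2)·!5 = 21·44 = 924
  i=3: C(7,3)·!4 = 35·9 = 315
  i=4: C(7,4)·!3 = 35·2 = 70
Total = 5018.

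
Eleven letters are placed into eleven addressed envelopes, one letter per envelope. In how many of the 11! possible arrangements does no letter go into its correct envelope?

14684570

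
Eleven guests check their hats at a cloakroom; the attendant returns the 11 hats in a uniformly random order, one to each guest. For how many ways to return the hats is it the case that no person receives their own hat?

14684570

Use !n = n·!(n-1) + (-1)^n.
!11 = 11·1334961 - 1 = 14684570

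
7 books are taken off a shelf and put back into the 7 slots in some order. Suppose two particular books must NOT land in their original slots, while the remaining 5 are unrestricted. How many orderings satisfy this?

Let A_j be the event that the j-th constrained one is fixed. By inclusion-exclusion over the 2 events:
Σ_{j=0}^{2} (-1)^j C(2,j)(7-j)!
= C(2,0)·7! - C(2,1)·6! + C(2,2)·5!
= 5040 - 1440 + 120
= 3720

3720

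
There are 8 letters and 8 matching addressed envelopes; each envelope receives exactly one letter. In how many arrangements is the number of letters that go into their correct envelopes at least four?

# with exactly i fixed is C(8,i)·!(8-i); sum over i=4..8:
  i=4: C(8,4)·!4 = 70·9 = 630
  i=5: C(8,5)·!3 = 56·2 = 112
  i=6: C(8,6)·!2 = 28·1 = 28
  i=7: C(8,7)·!1 = 8·0 = 0
  i=8: C(8,8)·!0 = 1·1 = 1
Total = 771.

771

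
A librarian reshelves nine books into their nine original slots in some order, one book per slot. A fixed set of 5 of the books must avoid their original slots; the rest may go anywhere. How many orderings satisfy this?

Inclusion-exclusion on the 5 forbidden self-matches:
Σ_{j=0}^{5} (-1)^j C(5,j)(9-j)!
= C(5,0)·9! - C(5,1)·8! + C(5,2)·7! - C(5,3)·6! + C(5,4)·5! - C(5,5)·4!
= 362880 - 201600 + 50400 - 7200 + 600 - 24
= 205056

205056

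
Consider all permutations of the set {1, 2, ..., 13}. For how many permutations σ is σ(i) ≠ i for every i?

2290792932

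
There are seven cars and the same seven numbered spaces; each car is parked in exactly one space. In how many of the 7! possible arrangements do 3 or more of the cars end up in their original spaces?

407

Sum C(7,i)·!(7-i) for i = 3..7:
  i=3: C(7,3)·!4 = 35·9 = 315
  i=4: C(7,4)·!3 = 35·2 = 70
  i=5: C(7,5)·!2 = 21·1 = 21
  i=6: C(7,6)·!1 = 7·0 = 0
  i=7: C(7,7)·!0 = 1·1 = 1
Total = 407.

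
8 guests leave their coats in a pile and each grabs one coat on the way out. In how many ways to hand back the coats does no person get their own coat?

14833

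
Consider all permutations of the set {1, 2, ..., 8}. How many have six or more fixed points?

29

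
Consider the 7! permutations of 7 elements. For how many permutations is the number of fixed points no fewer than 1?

# with exactly i fixed is C(7,i)·!(7-i); sum over i=1..7:
  i=1: C(7,1)·!6 = 7·265 = 1855
  i=2: C(7,2)·!5 = 21·44 = 924
  i=3: C(7,3)·!4 = 35·9 = 315
  i=4: C(7,4)·!3 = 35·2 = 70
  i=5: C(7,5)·!2 = 21·1 = 21
  i=6: C(7,6)·!1 = 7·0 = 0
  i=7: C(7,7)·!0 = 1·1 = 1
Total = 3186.

3186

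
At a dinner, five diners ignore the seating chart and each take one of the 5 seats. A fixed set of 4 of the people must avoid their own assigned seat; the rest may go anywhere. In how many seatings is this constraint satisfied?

Inclusion-exclusion on the 4 forbidden self-matches:
Σ_{j=0}^{4} (-1)^j C(4,j)(5-j)!
= C(4,0)·5! - C(4,1)·4! + C(4,2)·3! - C(4,3)·2! + C(4,4)·1!
= 120 - 96 + 36 - 8 + 1
= 53

53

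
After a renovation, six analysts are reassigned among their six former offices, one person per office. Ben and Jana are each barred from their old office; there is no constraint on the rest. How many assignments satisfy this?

504

Let A_j be the event that the j-th constrained one is fixed. By inclusion-exclusion over the 2 events:
Σ_{j=0}^{2} (-1)^j C(2,j)(6-j)!
= C(2,0)·6! - C(2,1)·5! + C(2,2)·4!
= 720 - 240 + 24
= 504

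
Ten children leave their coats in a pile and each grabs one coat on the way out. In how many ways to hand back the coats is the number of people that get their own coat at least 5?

# with exactly i fixed is C(10,i)·!(10-i); sum over i=5..10:
  i=5: C(10,5)·!5 = 252·44 = 11088
  i=6: C(10,6)·!4 = 210·9 = 1890
  i=7: C(10,7)·!3 = 120·2 = 240
  i=8: C(10,8)·!2 = 45·1 = 45
  i=9: C(10,9)·!1 = 10·0 = 0
  i=10: C(10,10)·!0 = 1·1 = 1
Total = 13264.

13264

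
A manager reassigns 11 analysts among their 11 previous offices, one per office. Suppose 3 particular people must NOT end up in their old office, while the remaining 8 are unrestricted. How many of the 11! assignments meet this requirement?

30078720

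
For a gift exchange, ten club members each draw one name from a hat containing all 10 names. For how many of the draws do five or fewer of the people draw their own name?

3626624

Sum C(10,i)·!(10-i) for i = 0..5:
  i=0: C(10,0)·!10 = 1·1334961 = 1334961
  i=1: C(10,1)·!9 = 10·133496 = 1334960
  i=2: C(10,2)·!8 = 45·14833 = 667485
  i=3: C(10,3)·!7 = 120·1854 = 222480
  i=4: C(10,4)·!6 = 210·265 = 55650
  i=5: C(10,5)·!5 = 252·44 = 11088
Total = 3626624.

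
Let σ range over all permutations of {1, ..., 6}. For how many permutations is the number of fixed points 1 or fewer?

# with exactly i fixed is C(6,i)·!(6-i); sum over i=0..1:
  i=0: C(6,0)·!6 = 1·265 = 265
  i=1: C(6,1)·!5 = 6·44 = 264
Total = 529.

529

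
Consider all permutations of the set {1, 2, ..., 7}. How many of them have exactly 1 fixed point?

Choose which one of the 7 is fixed: C(7,1) = 7.
The remaining 6 must be deranged: !6 = 265.
Total: 7 × 265 = 1855.

1855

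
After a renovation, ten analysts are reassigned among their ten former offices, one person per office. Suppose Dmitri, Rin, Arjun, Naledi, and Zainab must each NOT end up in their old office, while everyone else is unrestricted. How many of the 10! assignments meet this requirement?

Inclusion-exclusion on the 5 forbidden self-matches:
Σ_{j=0}^{5} (-1)^j C(5,j)(10-j)!
= C(5,0)·10! - C(5,1)·9! + C(5,2)·8! - C(5,3)·7! + C(5,4)·6! - C(5,5)·5!
= 3628800 - 1814400 + 403200 - 50400 + 3600 - 120
= 2170680

2170680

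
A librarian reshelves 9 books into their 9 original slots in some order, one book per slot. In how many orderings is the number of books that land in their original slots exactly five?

1134

Choose which 5 of the 9 are fixed: C(9,5) = 126.
The other 4 form a derangement: !4 = 9.
Total: 126 × 9 = 1134.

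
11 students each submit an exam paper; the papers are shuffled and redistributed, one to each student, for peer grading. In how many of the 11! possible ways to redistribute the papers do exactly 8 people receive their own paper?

330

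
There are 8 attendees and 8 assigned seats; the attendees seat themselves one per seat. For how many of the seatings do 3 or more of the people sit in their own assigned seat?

3235

# with exactly i fixed is C(8,i)·!(8-i); sum over i=3..8:
  i=3: C(8,3)·!5 = 56·44 = 2464
  i=4: C(8,4)·!4 = 70·9 = 630
  i=5: C(8,5)·!3 = 56·2 = 112
  i=6: C(8,6)·!2 = 28·1 = 28
  i=7: C(8,7)·!1 = 8·0 = 0
  i=8: C(8,8)·!0 = 1·1 = 1
Total = 3235.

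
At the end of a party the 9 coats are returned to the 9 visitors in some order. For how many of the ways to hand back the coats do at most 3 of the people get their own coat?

355997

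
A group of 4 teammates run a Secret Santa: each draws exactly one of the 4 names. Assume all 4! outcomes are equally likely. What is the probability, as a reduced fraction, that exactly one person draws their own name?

Favorable outcomes: C(4,1)·!3 = 4·2 = 8.
Total outcomes: 4! = 24.
Probability = 8/24 = 1/3.

1/3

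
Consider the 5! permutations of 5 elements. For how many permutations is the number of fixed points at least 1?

76

# with exactly i fixed is C(5,i)·!(5-i); sum over i=1..5:
  i=1: C(5,1)·!4 = 5·9 = 45
  i=2: C(5,2)·!3 = 10·2 = 20
  i=3: C(5,3)·!2 = 10·1 = 10
  i=4: C(5,4)·!1 = 5·0 = 0
  i=5: C(5,5)·!0 = 1·1 = 1
Total = 76.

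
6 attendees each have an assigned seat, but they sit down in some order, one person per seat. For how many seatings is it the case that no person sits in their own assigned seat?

265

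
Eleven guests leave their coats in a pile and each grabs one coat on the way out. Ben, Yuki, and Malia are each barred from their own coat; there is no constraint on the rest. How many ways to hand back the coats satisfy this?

Let A_j be the event that the j-th constrained one is fixed. By inclusion-exclusion over the 3 events:
Σ_{j=0}^{3} (-1)^j C(3,j)(11-j)!
= C(3,0)·11! - C(3,1)·10! + C(3,2)·9! - C(3,3)·8!
= 39916800 - 10886400 + 1088640 - 40320
= 30078720

30078720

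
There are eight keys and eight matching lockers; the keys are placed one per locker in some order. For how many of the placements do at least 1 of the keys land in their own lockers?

Sum C(8,i)·!(8-i) for i = 1..8:
  i=1: C(8,1)·!7 = 8·1854 = 14832
  i=2: C(8,2)·!6 = 28·265 = 7420
  i=3: C(8,3)·!5 = 56·44 = 2464
  i=4: C(8,4)·!4 = 70·9 = 630
  i=5: C(8,5)·!3 = 56·2 = 112
  i=6: C(8,6)·!2 = 28·1 = 28
  i=7: C(8,7)·!1 = 8·0 = 0
  i=8: C(8,8)·!0 = 1·1 = 1
Total = 25487.

25487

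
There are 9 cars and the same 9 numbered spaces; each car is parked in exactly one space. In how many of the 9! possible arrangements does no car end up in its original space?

133496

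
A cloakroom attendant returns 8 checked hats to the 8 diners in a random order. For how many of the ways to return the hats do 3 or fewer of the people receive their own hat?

39549

# with exactly i fixed is C(8,i)·!(8-i); sum over i=0..3:
  i=0: C(8,0)·!8 = 1·14833 = 14833
  i=1: C(8,1)·!7 = 8·1854 = 14832
  i=2: C(8,2)·!6 = 28·265 = 7420
  i=3: C(8,3)·!5 = 56·44 = 2464
Total = 39549.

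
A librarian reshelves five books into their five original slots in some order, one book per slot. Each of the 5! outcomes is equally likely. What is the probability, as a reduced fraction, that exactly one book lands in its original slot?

Favorable outcomes: C(5,1)·!4 = 5·9 = 45.
Total outcomes: 5! = 120.
Probability = 45/120 = 3/8.

3/8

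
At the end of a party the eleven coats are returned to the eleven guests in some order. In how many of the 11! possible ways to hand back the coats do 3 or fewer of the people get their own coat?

39158866

# with exactly i fixed is C(11,i)·!(11-i); sum over i=0..3:
  i=0: C(11,0)·!11 = 1·14684570 = 14684570
  i=1: C(11,1)·!10 = 11·1334961 = 14684571
  i=2: C(11,2)·!9 = 55·133496 = 7342280
  i=3: C(11,3)·!8 = 165·14833 = 2447445
Total = 39158866.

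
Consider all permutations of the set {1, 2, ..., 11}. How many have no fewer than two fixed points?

10547659

# with exactly i fixed is C(11,i)·!(11-i); sum over i=2..11:
  i=2: C(11,2)·!9 = 55·133496 = 7342280
  i=3: C(11,3)·!8 = 165·14833 = 2447445
  i=4: C(11,4)·!7 = 330·1854 = 611820
  i=5: C(11,5)·!6 = 462·265 = 122430
  i=6: C(11,6)·!5 = 462·44 = 20328
  i=7: C(11,7)·!4 = 330·9 = 2970
  i=8: C(11,8)·!3 = 165·2 = 330
  i=9: C(11,9)·!2 = 55·1 = 55
  i=10: C(11,10)·!1 = 11·0 = 0
  i=11: C(11,11)·!0 = 1·1 = 1
Total = 10547659.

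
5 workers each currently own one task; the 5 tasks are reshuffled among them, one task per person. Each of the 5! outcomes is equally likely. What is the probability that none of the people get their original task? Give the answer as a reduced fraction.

Favorable outcomes: !5 = 44.
Total outcomes: 5! = 120.
Probability = 44/120 = 11/30.

11/30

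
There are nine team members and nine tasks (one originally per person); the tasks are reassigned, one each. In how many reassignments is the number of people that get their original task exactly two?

Pick the 2 fixed positions: C(9,2) = 36 ways.
The remaining 7 must be deranged: !7 = 1854.
Total: 36 × 1854 = 66744.

66744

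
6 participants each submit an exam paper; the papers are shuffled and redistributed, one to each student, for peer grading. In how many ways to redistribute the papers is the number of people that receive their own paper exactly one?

Choose which one of the 6 is fixed: C(6,1) = 6.
The remaining 5 must be deranged: !5 = 44.
Total: 6 × 44 = 264.

264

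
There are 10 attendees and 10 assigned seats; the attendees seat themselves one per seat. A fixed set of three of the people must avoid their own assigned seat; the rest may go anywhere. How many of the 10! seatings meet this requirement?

2656080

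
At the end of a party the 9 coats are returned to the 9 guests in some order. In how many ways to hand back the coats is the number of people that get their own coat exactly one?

Choose which one of the 9 is fixed: C(9,1) = 9.
The other 8 form a derangement: !8 = 14833.
Total: 9 × 14833 = 133497.

133497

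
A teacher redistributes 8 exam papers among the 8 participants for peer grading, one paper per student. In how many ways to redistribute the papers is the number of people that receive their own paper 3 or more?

3235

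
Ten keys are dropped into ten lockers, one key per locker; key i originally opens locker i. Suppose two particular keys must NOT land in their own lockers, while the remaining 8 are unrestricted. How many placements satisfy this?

2943360

Inclusion-exclusion on the 2 forbidden self-matches:
Σ_{j=0}^{2} (-1)^j C(2,j)(10-j)!
= C(2,0)·10! - C(2,1)·9! + C(2,2)·8!
= 3628800 - 725760 + 40320
= 2943360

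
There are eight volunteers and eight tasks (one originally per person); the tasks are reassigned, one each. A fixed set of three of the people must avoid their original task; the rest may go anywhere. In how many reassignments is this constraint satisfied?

27240

Inclusion-exclusion on the 3 forbidden self-matches:
Σ_{j=0}^{3} (-1)^j C(3,j)(8-j)!
= C(3,0)·8! - C(3,1)·7! + C(3,2)·6! - C(3,3)·5!
= 40320 - 15120 + 2160 - 120
= 27240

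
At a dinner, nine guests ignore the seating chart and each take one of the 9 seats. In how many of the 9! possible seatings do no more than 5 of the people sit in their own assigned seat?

362675

Sum C(9,i)·!(9-i) for i = 0..5:
  i=0: C(9,0)·!9 = 1·133496 = 133496
  i=1: C(9,1)·!8 = 9·14833 = 133497
  i=2: C(9,2)·!7 = 36·1854 = 66744
  i=3: C(9,3)·!6 = 84·265 = 22260
  i=4: C(9,4)·!5 = 126·44 = 5544
  i=5: C(9,5)·!4 = 126·9 = 1134
Total = 362675.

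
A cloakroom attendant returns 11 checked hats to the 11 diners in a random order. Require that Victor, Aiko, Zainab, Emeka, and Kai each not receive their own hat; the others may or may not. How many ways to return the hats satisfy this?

Inclusion-exclusion on the 5 forbidden self-matches:
Σ_{j=0}^{5} (-1)^j C(5,j)(11-j)!
= C(5,0)·11! - C(5,1)·10! + C(5,2)·9! - C(5,3)·8! + C(5,4)·7! - C(5,5)·6!
= 39916800 - 18144000 + 3628800 - 403200 + 25200 - 720
= 25022880

25022880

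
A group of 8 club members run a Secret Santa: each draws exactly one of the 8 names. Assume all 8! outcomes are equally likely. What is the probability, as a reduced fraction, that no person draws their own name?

Favorable outcomes: !8 = 14833.
Total outcomes: 8! = 40320.
Probability = 14833/40320 = 2119/5760.

2119/5760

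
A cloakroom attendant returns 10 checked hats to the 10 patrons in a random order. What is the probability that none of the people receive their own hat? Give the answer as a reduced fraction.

16481/44800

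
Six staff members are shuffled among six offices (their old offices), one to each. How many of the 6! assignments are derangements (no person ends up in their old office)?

265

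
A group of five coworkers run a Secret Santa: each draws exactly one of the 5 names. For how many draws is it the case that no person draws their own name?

!5 is the nearest integer to 5!/e.
5! = 120, and 120/e ≈ 44.15, so !5 = 44.

44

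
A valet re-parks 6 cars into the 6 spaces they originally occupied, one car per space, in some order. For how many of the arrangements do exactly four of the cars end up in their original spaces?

15

Choose which 4 of the 6 are fixed: C(6,4) = 15.
The remaining 2 must be deranged: !2 = 1.
Total: 15 × 1 = 15.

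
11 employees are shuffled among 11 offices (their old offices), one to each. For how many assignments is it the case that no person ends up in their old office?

14684570

!11 is the nearest integer to 11!/e.
11! = 39916800, and 39916800/e ≈ 14684570.08, so !11 = 14684570.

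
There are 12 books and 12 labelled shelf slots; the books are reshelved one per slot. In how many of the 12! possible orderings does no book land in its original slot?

By inclusion-exclusion, !12 = Σ (-1)^k · 12!/k! for k=0..12
= 12! - 12!/1! + 12!/2! - 12!/3! + 12!/4! - 12!/5! + 12!/6! - 12!/7! + 12!/8! - 12!/9! + 12!/10! - 12!/11! + 12!/12!
= 479001600 - 479001600 + 239500800 - 79833600 + 19958400 - 3991680 + 665280 - 95040 + 11880 - 1320 + 132 - 12 + 1
= 176214841

176214841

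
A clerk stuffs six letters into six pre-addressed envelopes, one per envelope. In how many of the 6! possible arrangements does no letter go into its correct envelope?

265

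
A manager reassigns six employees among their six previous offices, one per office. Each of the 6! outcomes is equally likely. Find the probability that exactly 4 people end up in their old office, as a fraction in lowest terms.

Favorable outcomes: C(6,4)·!2 = 15·1 = 15.
Total outcomes: 6! = 720.
Probability = 15/720 = 1/48.

1/48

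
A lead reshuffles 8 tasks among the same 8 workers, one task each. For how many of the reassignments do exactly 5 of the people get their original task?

112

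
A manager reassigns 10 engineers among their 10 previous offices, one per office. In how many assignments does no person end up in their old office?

1334961

!10 = 10! · Σ_{k=0}^{10} (-1)^k/k!
= 10! - 10!/1! + 10!/2! - 10!/3! + 10!/4! - 10!/5! + 10!/6! - 10!/7! + 10!/8! - 10!/9! + 10!/10!
= 3628800 - 3628800 + 1814400 - 604800 + 151200 - 30240 + 5040 - 720 + 90 - 10 + 1
= 1334961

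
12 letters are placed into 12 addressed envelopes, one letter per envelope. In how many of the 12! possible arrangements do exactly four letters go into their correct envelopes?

7342335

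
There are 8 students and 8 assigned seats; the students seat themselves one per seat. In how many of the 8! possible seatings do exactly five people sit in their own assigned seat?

Choose which 5 of the 8 are fixed: C(8,5) = 56.
The other 3 form a derangement: !3 = 2.
Total: 56 × 2 = 112.

112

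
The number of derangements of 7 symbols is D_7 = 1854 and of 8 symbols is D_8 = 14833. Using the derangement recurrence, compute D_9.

133496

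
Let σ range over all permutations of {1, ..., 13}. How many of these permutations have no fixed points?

2290792932

!13 = 13! · Σ_{k=0}^{13} (-1)^k/k!
= 13! - 13!/1! + 13!/2! - 13!/3! + 13!/4! - 13!/5! + 13!/6! - 13!/7! + 13!/8! - 13!/9! + 13!/10! - 13!/11! + 13!/12! - 13!/13!
= 6227020800 - 6227020800 + 3113510400 - 1037836800 + 259459200 - 51891840 + 8648640 - 1235520 + 154440 - 17160 + 1716 - 156 + 13 - 1
= 2290792932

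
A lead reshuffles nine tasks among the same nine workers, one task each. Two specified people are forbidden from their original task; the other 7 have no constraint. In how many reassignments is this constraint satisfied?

287280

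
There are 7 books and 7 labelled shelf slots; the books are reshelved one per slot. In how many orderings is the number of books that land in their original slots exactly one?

Pick the single fixed position: C(7,1) = 7 ways.
The remaining 6 must be deranged: !6 = 265.
Total: 7 × 265 = 1855.

1855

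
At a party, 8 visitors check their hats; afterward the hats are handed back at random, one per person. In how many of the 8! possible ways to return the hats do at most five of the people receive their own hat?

40291

# with exactly i fixed is C(8,i)·!(8-i); sum over i=0..5:
  i=0: C(8,0)·!8 = 1·14833 = 14833
  i=1: C(8,1)·!7 = 8·1854 = 14832
  i=2: C(8,2)·!6 = 28·265 = 7420
  i=3: C(8,3)·!5 = 56·44 = 2464
  i=4: C(8,4)·!4 = 70·9 = 630
  i=5: C(8,5)·!3 = 56·2 = 112
Total = 40291.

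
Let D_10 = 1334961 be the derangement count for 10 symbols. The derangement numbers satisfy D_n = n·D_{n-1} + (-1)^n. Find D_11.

D_11 = 11·1334961 - 1 = 14684570.

14684570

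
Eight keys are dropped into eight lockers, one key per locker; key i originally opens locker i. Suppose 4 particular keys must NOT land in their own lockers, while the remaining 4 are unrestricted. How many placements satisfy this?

24024

Let A_j be the event that the j-th constrained one is fixed. By inclusion-exclusion over the 4 events:
Σ_{j=0}^{4} (-1)^j C(4,j)(8-j)!
= C(4,0)·8! - C(4,1)·7! + C(4,2)·6! - C(4,3)·5! + C(4,4)·4!
= 40320 - 20160 + 4320 - 480 + 24
= 24024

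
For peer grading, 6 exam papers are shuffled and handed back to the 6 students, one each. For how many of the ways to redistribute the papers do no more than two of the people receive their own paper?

664

# with exactly i fixed is C(6,i)·!(6-i); sum over i=0..2:
  i=0: C(6,0)·!6 = 1·265 = 265
  i=1: C(6,1)·!5 = 6·44 = 264
  i=2: C(6,2)·!4 = 15·9 = 135
Total = 664.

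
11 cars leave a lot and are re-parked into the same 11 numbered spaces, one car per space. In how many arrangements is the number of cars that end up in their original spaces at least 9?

Sum C(11,i)·!(11-i) for i = 9..11:
  i=9: C(11,9)·!2 = 55·1 = 55
  i=10: C(11,10)·!1 = 11·0 = 0
  i=11: C(11,11)·!0 = 1·1 = 1
Total = 56.

56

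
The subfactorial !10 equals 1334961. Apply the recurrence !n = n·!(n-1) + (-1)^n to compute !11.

!11 = 11·1334961 - 1 = 14684570.

14684570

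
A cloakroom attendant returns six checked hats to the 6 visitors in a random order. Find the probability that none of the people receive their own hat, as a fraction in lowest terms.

Favorable outcomes: !6 = 265.
Total outcomes: 6! = 720.
Probability = 265/720 = 53/144.

53/144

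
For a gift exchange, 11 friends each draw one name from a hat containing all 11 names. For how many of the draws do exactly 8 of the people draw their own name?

330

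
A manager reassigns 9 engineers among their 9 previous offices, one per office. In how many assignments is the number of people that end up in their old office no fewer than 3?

29143

# with exactly i fixed is C(9,i)·!(9-i); sum over i=3..9:
  i=3: C(9,3)·!6 = 84·265 = 22260
  i=4: C(9,4)·!5 = 126·44 = 5544
  i=5: C(9,5)·!4 = 126·9 = 1134
  i=6: C(9,6)·!3 = 84·2 = 168
  i=7: C(9,7)·!2 = 36·1 = 36
  i=8: C(9,8)·!1 = 9·0 = 0
  i=9: C(9,9)·!0 = 1·1 = 1
Total = 29143.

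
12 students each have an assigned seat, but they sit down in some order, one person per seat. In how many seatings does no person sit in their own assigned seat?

176214841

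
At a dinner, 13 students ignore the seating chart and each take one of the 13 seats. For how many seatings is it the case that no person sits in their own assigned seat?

The number of derangements of 13 is !13 = Σ_{k=0}^{13} (-1)^k·13!/k!
= 13! - 13!/1! + 13!/2! - 13!/3! + 13!/4! - 13!/5! + 13!/6! - 13!/7! + 13!/8! - 13!/9! + 13!/10! - 13!/11! + 13!/12! - 13!/13!
= 6227020800 - 6227020800 + 3113510400 - 1037836800 + 259459200 - 51891840 + 8648640 - 1235520 + 154440 - 17160 + 1716 - 156 + 13 - 1
= 2290792932

2290792932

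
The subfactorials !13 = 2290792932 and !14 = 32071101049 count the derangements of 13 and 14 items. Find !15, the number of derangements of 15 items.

481066515734

!15 = (15-1)·(!14 + !13) = 14·(32071101049 + 2290792932) = 14·34361893981 = 481066515734.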